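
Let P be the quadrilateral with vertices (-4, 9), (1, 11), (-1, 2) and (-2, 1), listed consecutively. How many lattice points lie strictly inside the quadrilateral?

By the shoelace formula, twice the signed area is |[(-4)·11 − 1·9] + [1·2 − (-1)·11] + [(-1)·1 − (-2)·2] + [(-2)·9 − (-4)·1]| = 51, so the area is 25.5.
Summing gcd(|Δx|,|Δy|) over the edges gives the boundary count: gcd(5,2) + gcd(2,9) + gcd(1,1) + gcd(2,8) = 1+1+1+2 = 5.
By Pick's theorem A = I + B/2 − 1, so I = 25.5 − 5/2 + 1 = 24.

24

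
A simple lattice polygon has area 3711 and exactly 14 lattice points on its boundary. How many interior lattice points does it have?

3705

Pick's theorem A = I + B/2 − 1 rearranges to I = A − B/2 + 1 = 3711 − 14/2 + 1 = 3705.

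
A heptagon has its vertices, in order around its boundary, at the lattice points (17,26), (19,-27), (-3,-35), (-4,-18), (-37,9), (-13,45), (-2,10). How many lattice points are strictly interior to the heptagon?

2139

The shoelace formula gives twice the area as |[17·(-27) − 19·26] + [19·(-35) − (-3)·(-27)] + [(-3)·(-18) − (-4)·(-35)] + [(-4)·9 − (-37)·(-18)] + [(-37)·45 − (-13)·9] + [(-13)·10 − (-2)·45] + [(-2)·26 − 17·10]| = 4297, so the area is 4297/2.
Along each edge there are gcd(|Δx|,|Δy|)+1 lattice points, so counting each shared vertex once the boundary has gcd(2,53) + gcd(22,8) + gcd(1,17) + gcd(33,27) + gcd(24,36) + gcd(11,35) + gcd(19,16) = 1+2+1+3+12+1+1 = 21.
By Pick's theorem A = I + B/2 − 1, so I = 4297/2 − 21/2 + 1 = 2139.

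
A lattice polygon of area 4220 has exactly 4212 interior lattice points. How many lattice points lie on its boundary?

18

Pick's theorem gives A = I + B/2 − 1, so B = 2(A − I + 1) = 2(4220 − 4212 + 1) = 18.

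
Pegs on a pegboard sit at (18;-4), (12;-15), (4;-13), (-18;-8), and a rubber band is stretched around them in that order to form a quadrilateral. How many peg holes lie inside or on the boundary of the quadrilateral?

By the shoelace formula, twice the signed area is |(18·(-15) − 12·(-4)) + (12·(-13) − 4·(-15)) + (4·(-8) − (-18)·(-13)) + ((-18)·(-4) − 18·(-8))| = 368, so the area is 184.
Along each edge there are gcd(|Δx|,|Δy|)+1 lattice points, so counting each shared vertex once the boundary has gcd(6,11) + gcd(8,2) + gcd(22,5) + gcd(36,4) = 1+2+1+4 = 8.
Pick's theorem gives I = A − B/2 + 1 = 184 − 8/2 + 1 = 181, so the closed region contains I + B = 181 + 8 = 189 lattice points.

189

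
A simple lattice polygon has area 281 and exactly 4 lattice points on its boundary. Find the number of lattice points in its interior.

280

From Pick's theorem, I = A − B/2 + 1 = 281 − 4/2 + 1 = 280.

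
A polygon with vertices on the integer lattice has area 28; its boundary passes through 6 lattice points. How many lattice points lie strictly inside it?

26

From Pick's theorem, I = A − B/2 + 1 = 28 − 6/2 + 1 = 26.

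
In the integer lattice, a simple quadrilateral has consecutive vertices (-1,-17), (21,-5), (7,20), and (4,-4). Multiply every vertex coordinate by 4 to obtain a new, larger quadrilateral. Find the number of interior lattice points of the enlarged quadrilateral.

By the shoelace formula, twice the signed area is |[(-1)·(-5) − 21·(-17)] + [21·20 − 7·(-5)] + [7·(-4) − 4·20] + [4·(-17) − (-1)·(-4)]| = 637, so the area is 318.5.
The number of boundary lattice points is Σ gcd(|Δx|,|Δy|) = gcd(22,12) + gcd(14,25) + gcd(3,24) + gcd(5,13) = 2+1+3+1 = 7.
Scaling by 4 multiplies the area by 4² = 16 (so the new area is 5096) and multiplies the boundary lattice-point count by 4, giving 28.
By Pick's theorem, the interior count of the dilated polygon is 5096 − 28/2 + 1 = 5083.

5083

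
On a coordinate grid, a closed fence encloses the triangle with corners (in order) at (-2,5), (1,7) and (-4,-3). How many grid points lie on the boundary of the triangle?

Along each edge there are gcd(|Δx|,|Δy|)+1 lattice points, so counting each shared vertex once the boundary has gcd(3,2) + gcd(5,10) + gcd(2,8) = 1+5+2 = 8.

8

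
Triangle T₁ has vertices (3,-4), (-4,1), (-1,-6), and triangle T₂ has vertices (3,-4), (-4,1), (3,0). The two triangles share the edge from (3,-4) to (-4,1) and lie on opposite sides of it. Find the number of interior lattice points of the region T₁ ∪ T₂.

The union is the simple quadrilateral with vertices (3,-4), (-1,-6), (-4,1), (3,0) in order.
Using the shoelace formula, 2A = |[3·(-6) − (-1)·(-4)] + [(-1)·1 − (-4)·(-6)] + [(-4)·0 − 3·1] + [3·(-4) − 3·0]| = 62, so the area is 31.
Summing gcd(|Δx|,|Δy|) over the edges gives the boundary count: gcd(4,2) + gcd(3,7) + gcd(7,1) + gcd(0,4) = 2+1+1+4 = 8.
By Pick's theorem I = A − B/2 + 1 = 31 − 8/2 + 1 = 28.

28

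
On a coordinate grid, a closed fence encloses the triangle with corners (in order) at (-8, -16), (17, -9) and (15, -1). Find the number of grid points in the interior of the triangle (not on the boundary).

The shoelace formula gives twice the area as |[(-8)·(-9) − 17·(-16)] + [17·(-1) − 15·(-9)] + [15·(-16) − (-8)·(-1)]| = 214, so the area is 107.
The number of boundary lattice points is Σ gcd(|Δx|,|Δy|) = gcd(25,7) + gcd(2,8) + gcd(23,15) = 1+2+1 = 4.
By Pick's theorem A = I + B/2 − 1, so I = 107 − 4/2 + 1 = 106.

106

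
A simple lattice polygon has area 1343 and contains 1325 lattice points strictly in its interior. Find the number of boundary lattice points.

38

Pick's theorem gives A = I + B/2 − 1, so B = 2(A − I + 1) = 2(1343 − 1325 + 1) = 38.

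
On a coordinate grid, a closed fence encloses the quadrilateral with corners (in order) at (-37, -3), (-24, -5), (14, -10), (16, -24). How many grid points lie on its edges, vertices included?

5

The number of boundary lattice points is Σ gcd(|Δx|,|Δy|) = gcd(13,2) + gcd(38,5) + gcd(2,14) + gcd(53,21) = 1+1+2+1 = 5.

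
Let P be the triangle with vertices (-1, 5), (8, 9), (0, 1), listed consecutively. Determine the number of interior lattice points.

The shoelace formula gives twice the area as |[(-1)·9 − 8·5] + [8·1 − 0·9] + [0·5 − (-1)·1]| = 40, so the area is 20.
Summing gcd(|Δx|,|Δy|) over the edges gives the boundary count: gcd(9,4) + gcd(8,8) + gcd(1,4) = 1+8+1 = 10.
Pick's theorem gives I = A − B/2 + 1 = 20 − 10/2 + 1 = 16.

16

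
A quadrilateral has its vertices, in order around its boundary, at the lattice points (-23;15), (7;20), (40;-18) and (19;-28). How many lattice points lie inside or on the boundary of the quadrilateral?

1319

Using the shoelace formula, 2A = |[(-23)·20 − 7·15] + [7·(-18) − 40·20] + [40·(-28) − 19·(-18)] + [19·15 − (-23)·(-28)]| = 2628, so the area is 1314.
Summing gcd(|Δx|,|Δy|) over the edges gives the boundary count: gcd(30,5) + gcd(33,38) + gcd(21,10) + gcd(42,43) = 5+1+1+1 = 8.
Pick's theorem gives I = A − B/2 + 1 = 1314 − 8/2 + 1 = 1311, so the closed region contains I + B = 1311 + 8 = 1319 lattice points.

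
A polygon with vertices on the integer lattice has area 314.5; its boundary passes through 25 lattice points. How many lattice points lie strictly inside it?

Pick's theorem A = I + B/2 − 1 rearranges to I = A − B/2 + 1 = 314.5 − 25/2 + 1 = 303.

303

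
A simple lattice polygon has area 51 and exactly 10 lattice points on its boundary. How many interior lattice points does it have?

Pick's theorem A = I + B/2 − 1 rearranges to I = A − B/2 + 1 = 51 − 10/2 + 1 = 47.

47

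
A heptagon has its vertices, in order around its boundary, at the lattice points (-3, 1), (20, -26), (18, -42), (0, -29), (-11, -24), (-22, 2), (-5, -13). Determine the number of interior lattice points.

723

Using the shoelace formula, 2A = |((-3)·(-26) − 20·1) + (20·(-42) − 18·(-26)) + (18·(-29) − 0·(-42)) + (0·(-24) − (-11)·(-29)) + ((-11)·2 − (-22)·(-24)) + ((-22)·(-13) − (-5)·2) + ((-5)·1 − (-3)·(-13))| = 1453, so the area is 726.5.
The number of boundary lattice points is Σ gcd(|Δx|,|Δy|) = gcd(23,27) + gcd(2,16) + gcd(18,13) + gcd(11,5) + gcd(11,26) + gcd(17,15) + gcd(2,14) = 1+2+1+1+1+1+2 = 9.
Pick's theorem gives I = A − B/2 + 1 = 726.5 − 9/2 + 1 = 723.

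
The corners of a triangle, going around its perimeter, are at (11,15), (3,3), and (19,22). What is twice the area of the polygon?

The shoelace formula gives twice the area as |[11·3 − 3·15] + [3·22 − 19·3] + [19·15 − 11·22]| = 40, so the area is 20.

40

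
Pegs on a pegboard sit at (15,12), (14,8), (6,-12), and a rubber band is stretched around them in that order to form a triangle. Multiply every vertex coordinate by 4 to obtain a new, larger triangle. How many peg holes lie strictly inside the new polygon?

81

By the shoelace formula, twice the signed area is |[15·8 − 14·12] + [14·(-12) − 6·8] + [6·12 − 15·(-12)]| = 12, so the area is 6.
The number of boundary lattice points is Σ gcd(|Δx|,|Δy|) = gcd(1,4) + gcd(8,20) + gcd(9,24) = 1+4+3 = 8.
Scaling by 4 multiplies the area by 4² = 16 (so the new area is 96) and multiplies the boundary lattice-point count by 4, giving 32.
By Pick's theorem, the interior count of the dilated polygon is 96 − 32/2 + 1 = 81.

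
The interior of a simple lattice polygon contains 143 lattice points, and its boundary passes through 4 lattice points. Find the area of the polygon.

144

Pick's theorem states A = I + B/2 − 1, so A = 143 + 4/2 − 1 = 144.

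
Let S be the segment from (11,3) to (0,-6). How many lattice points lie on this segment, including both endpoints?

2

The number of lattice points on a segment between lattice points is gcd(|Δx|,|Δy|) + 1 = gcd(11,9) + 1 = 1 + 1 = 2.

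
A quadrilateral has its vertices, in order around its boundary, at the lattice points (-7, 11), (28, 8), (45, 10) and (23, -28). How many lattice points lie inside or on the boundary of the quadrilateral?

943

The shoelace formula gives twice the area as |[(-7)·8 − 28·11] + [28·10 − 45·8] + [45·(-28) − 23·10] + [23·11 − (-7)·(-28)]| = 1877, so the area is 1877/2.
Along each edge there are gcd(|Δx|,|Δy|)+1 lattice points, so counting each shared vertex once the boundary has gcd(35,3) + gcd(17,2) + gcd(22,38) + gcd(30,39) = 1+1+2+3 = 7.
Pick's theorem gives I = A − B/2 + 1 = 1877/2 − 7/2 + 1 = 936, so the closed region contains I + B = 936 + 7 = 943 lattice points.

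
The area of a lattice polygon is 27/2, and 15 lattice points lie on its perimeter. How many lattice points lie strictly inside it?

7

Pick's theorem A = I + B/2 − 1 rearranges to I = A − B/2 + 1 = 27/2 − 15/2 + 1 = 7.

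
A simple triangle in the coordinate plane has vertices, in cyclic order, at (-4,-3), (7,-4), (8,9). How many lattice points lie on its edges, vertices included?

The number of boundary lattice points is Σ gcd(|Δx|,|Δy|) = gcd(11,1) + gcd(1,13) + gcd(12,12) = 1+1+12 = 14.

14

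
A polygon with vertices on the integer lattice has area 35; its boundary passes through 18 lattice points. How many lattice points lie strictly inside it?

From Pick's theorem, I = A − B/2 + 1 = 35 − 18/2 + 1 = 27.

27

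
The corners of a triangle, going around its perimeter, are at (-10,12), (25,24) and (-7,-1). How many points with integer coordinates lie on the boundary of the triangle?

The number of boundary lattice points is Σ gcd(|Δx|,|Δy|) = gcd(35,12) + gcd(32,25) + gcd(3,13) = 1+1+1 = 3.

3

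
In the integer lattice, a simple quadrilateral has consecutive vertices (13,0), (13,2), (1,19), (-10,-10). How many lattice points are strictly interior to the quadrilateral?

The shoelace formula gives twice the area as |(13·2 − 13·0) + (13·19 − 1·2) + (1·(-10) − (-10)·19) + ((-10)·0 − 13·(-10))| = 581, so the area is 581/2.
Summing gcd(|Δx|,|Δy|) over the edges gives the boundary count: gcd(0,2) + gcd(12,17) + gcd(11,29) + gcd(23,10) = 2+1+1+1 = 5.
By Pick's theorem A = I + B/2 − 1, so I = 581/2 − 5/2 + 1 = 289.

289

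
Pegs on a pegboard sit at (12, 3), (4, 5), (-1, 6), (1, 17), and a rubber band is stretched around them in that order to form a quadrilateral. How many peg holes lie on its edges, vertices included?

The number of boundary lattice points is Σ gcd(|Δx|,|Δy|) = gcd(8,2) + gcd(5,1) + gcd(2,11) + gcd(11,14) = 2+1+1+1 = 5.

5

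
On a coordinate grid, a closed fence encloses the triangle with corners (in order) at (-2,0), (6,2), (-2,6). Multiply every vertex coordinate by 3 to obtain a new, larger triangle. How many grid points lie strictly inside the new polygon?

The shoelace formula gives twice the area as |[(-2)·2 − 6·0] + [6·6 − (-2)·2] + [(-2)·0 − (-2)·6]| = 48, so the area is 24.
Along each edge there are gcd(|Δx|,|Δy|)+1 lattice points, so counting each shared vertex once the boundary has gcd(8,2) + gcd(8,4) + gcd(0,6) = 2+4+6 = 12.
Scaling by 3 multiplies the area by 3² = 9 (so the new area is 216) and multiplies the boundary lattice-point count by 3, giving 36.
By Pick's theorem, the interior count of the dilated polygon is 216 − 36/2 + 1 = 199.

199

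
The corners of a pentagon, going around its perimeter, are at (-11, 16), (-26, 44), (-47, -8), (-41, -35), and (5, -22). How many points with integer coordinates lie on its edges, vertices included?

Summing gcd(|Δx|,|Δy|) over the edges gives the boundary count: gcd(15,28) + gcd(21,52) + gcd(6,27) + gcd(46,13) + gcd(16,38) = 1+1+3+1+2 = 8.

8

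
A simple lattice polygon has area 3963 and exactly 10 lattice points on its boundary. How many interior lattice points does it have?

From Pick's theorem, I = A − B/2 + 1 = 3963 − 10/2 + 1 = 3959.

3959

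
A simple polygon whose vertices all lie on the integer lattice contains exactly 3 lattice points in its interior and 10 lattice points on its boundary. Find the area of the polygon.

7

By Pick's theorem, A = I + B/2 − 1 = 3 + 10/2 − 1 = 7.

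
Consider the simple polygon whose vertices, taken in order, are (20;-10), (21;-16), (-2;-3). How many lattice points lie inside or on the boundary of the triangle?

65

By the shoelace formula, twice the signed area is |(20·(-16) − 21·(-10)) + (21·(-3) − (-2)·(-16)) + ((-2)·(-10) − 20·(-3))| = 125, so the area is 125/2.
Summing gcd(|Δx|,|Δy|) over the edges gives the boundary count: gcd(1,6) + gcd(23,13) + gcd(22,7) = 1+1+1 = 3.
Pick's theorem gives I = A − B/2 + 1 = 125/2 − 3/2 + 1 = 62, so the closed region contains I + B = 62 + 3 = 65 lattice points.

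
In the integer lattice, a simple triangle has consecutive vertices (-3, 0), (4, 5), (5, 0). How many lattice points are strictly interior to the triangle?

By the shoelace formula, twice the signed area is |[(-3)·5 − 4·0] + [4·0 − 5·5] + [5·0 − (-3)·0]| = 40, so the area is 20.
Along each edge there are gcd(|Δx|,|Δy|)+1 lattice points, so counting each shared vertex once the boundary has gcd(7,5) + gcd(1,5) + gcd(8,0) = 1+1+8 = 10.
Pick's theorem gives I = A − B/2 + 1 = 20 − 10/2 + 1 = 16.

16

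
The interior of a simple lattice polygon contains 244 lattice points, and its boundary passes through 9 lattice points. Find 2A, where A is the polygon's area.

495

Pick's theorem states A = I + B/2 − 1, so A = 244 + 9/2 − 1 = 495/2.
Hence 2A = 495.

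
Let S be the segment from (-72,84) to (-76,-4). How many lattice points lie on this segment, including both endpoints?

5

The number of lattice points on a segment between lattice points is gcd(|Δx|,|Δy|) + 1 = gcd(4,88) + 1 = 4 + 1 = 5.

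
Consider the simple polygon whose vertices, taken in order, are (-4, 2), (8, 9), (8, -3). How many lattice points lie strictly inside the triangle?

66

The shoelace formula gives twice the area as |((-4)·9 − 8·2) + (8·(-3) − 8·9) + (8·2 − (-4)·(-3))| = 144, so the area is 72.
Summing gcd(|Δx|,|Δy|) over the edges gives the boundary count: gcd(12,7) + gcd(0,12) + gcd(12,5) = 1+12+1 = 14.
Pick's theorem gives I = A − B/2 + 1 = 72 − 14/2 + 1 = 66.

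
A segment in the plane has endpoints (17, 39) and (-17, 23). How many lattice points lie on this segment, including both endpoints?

3

The number of lattice points on a segment between lattice points is gcd(|Δx|,|Δy|) + 1 = gcd(34,16) + 1 = 2 + 1 = 3.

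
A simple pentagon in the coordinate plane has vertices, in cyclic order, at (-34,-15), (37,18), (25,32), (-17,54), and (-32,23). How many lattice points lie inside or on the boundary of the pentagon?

By the shoelace formula, twice the signed area is |((-34)·18 − 37·(-15)) + (37·32 − 25·18) + (25·54 − (-17)·32) + ((-17)·23 − (-32)·54) + ((-32)·(-15) − (-34)·23)| = 5170, so the area is 2585.
Along each edge there are gcd(|Δx|,|Δy|)+1 lattice points, so counting each shared vertex once the boundary has gcd(71,33) + gcd(12,14) + gcd(42,22) + gcd(15,31) + gcd(2,38) = 1+2+2+1+2 = 8.
Pick's theorem gives I = A − B/2 + 1 = 2585 − 8/2 + 1 = 2582, so the closed region contains I + B = 2582 + 8 = 2590 lattice points.

2590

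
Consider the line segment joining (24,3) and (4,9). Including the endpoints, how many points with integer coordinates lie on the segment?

The number of lattice points on a segment between lattice points is gcd(|Δx|,|Δy|) + 1 = gcd(20,6) + 1 = 2 + 1 = 3.

3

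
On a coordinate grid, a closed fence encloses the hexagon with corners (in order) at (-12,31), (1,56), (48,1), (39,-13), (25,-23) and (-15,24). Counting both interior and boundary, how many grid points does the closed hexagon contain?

The shoelace formula gives twice the area as |[(-12)·56 − 1·31] + [1·1 − 48·56] + [48·(-13) − 39·1] + [39·(-23) − 25·(-13)] + [25·24 − (-15)·(-23)] + [(-15)·31 − (-12)·24]| = 4547, so the area is 2273.5.
Along each edge there are gcd(|Δx|,|Δy|)+1 lattice points, so counting each shared vertex once the boundary has gcd(13,25) + gcd(47,55) + gcd(9,14) + gcd(14,10) + gcd(40,47) + gcd(3,7) = 1+1+1+2+1+1 = 7.
Pick's theorem gives I = A − B/2 + 1 = 2273.5 − 7/2 + 1 = 2271, so the closed region contains I + B = 2271 + 7 = 2278 lattice points.

2278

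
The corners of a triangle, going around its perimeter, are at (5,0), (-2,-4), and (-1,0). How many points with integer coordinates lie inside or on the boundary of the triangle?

17

By the shoelace formula, twice the signed area is |[5·(-4) − (-2)·0] + [(-2)·0 − (-1)·(-4)] + [(-1)·0 − 5·0]| = 24, so the area is 12.
Summing gcd(|Δx|,|Δy|) over the edges gives the boundary count: gcd(7,4) + gcd(1,4) + gcd(6,0) = 1+1+6 = 8.
Pick's theorem gives I = A − B/2 + 1 = 12 − 8/2 + 1 = 9, so the closed region contains I + B = 9 + 8 = 17 lattice points.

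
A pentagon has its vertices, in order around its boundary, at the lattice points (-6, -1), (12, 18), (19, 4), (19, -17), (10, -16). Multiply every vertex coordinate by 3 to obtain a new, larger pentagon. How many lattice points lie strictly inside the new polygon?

4585

Using the shoelace formula, 2A = |[(-6)·18 − 12·(-1)] + [12·4 − 19·18] + [19·(-17) − 19·4] + [19·(-16) − 10·(-17)] + [10·(-1) − (-6)·(-16)]| = 1029, so the area is 514.5.
The number of boundary lattice points is Σ gcd(|Δx|,|Δy|) = gcd(18,19) + gcd(7,14) + gcd(0,21) + gcd(9,1) + gcd(16,15) = 1+7+21+1+1 = 31.
Scaling by 3 multiplies the area by 3² = 9 (so the new area is 9261/2) and multiplies the boundary lattice-point count by 3, giving 93.
By Pick's theorem, the interior count of the dilated polygon is 9261/2 − 93/2 + 1 = 4585.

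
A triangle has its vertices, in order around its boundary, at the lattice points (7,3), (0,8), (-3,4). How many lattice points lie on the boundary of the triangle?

3

The number of boundary lattice points is Σ gcd(|Δx|,|Δy|) = gcd(7,5) + gcd(3,4) + gcd(10,1) = 1+1+1 = 3.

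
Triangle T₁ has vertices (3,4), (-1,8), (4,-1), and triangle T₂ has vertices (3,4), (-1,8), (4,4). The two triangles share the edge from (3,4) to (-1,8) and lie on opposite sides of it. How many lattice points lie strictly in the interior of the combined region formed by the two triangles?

9

The union is the simple quadrilateral with vertices (3,4), (4,-1), (-1,8), (4,4) in order.
Using the shoelace formula, 2A = |[3·(-1) − 4·4] + [4·8 − (-1)·(-1)] + [(-1)·4 − 4·8] + [4·4 − 3·4]| = 20, so the area is 10.
Along each edge there are gcd(|Δx|,|Δy|)+1 lattice points, so counting each shared vertex once the boundary has gcd(1,5) + gcd(5,9) + gcd(5,4) + gcd(1,0) = 1+1+1+1 = 4.
By Pick's theorem I = A − B/2 + 1 = 10 − 4/2 + 1 = 9.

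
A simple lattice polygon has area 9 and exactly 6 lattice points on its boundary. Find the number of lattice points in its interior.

Pick's theorem A = I + B/2 − 1 rearranges to I = A − B/2 + 1 = 9 − 6/2 + 1 = 7.

7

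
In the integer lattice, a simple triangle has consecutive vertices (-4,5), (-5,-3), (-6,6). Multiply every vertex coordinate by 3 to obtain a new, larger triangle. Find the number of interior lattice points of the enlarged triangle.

Using the shoelace formula, 2A = |((-4)·(-3) − (-5)·5) + ((-5)·6 − (-6)·(-3)) + ((-6)·5 − (-4)·6)| = 17, so the area is 17/2.
Along each edge there are gcd(|Δx|,|Δy|)+1 lattice points, so counting each shared vertex once the boundary has gcd(1,8) + gcd(1,9) + gcd(2,1) = 1+1+1 = 3.
Scaling by 3 multiplies the area by 3² = 9 (so the new area is 76.5) and multiplies the boundary lattice-point count by 3, giving 9.
By Pick's theorem, the interior count of the dilated polygon is 76.5 − 9/2 + 1 = 73.

73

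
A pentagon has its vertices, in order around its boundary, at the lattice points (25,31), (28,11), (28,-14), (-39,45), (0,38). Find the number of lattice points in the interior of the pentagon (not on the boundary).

Using the shoelace formula, 2A = |[25·11 − 28·31] + [28·(-14) − 28·11] + [28·45 − (-39)·(-14)] + [(-39)·38 − 0·45] + [0·31 − 25·38]| = 3011, so the area is 1505.5.
The number of boundary lattice points is Σ gcd(|Δx|,|Δy|) = gcd(3,20) + gcd(0,25) + gcd(67,59) + gcd(39,7) + gcd(25,7) = 1+25+1+1+1 = 29.
Pick's theorem gives I = A − B/2 + 1 = 1505.5 − 29/2 + 1 = 1492.

1492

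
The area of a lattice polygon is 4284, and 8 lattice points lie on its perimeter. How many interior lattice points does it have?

Pick's theorem A = I + B/2 − 1 rearranges to I = A − B/2 + 1 = 4284 − 8/2 + 1 = 4281.

4281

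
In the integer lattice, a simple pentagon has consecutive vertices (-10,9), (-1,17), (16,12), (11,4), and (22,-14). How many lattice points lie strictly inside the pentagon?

347

By the shoelace formula, twice the signed area is |((-10)·17 − (-1)·9) + ((-1)·12 − 16·17) + (16·4 − 11·12) + (11·(-14) − 22·4) + (22·9 − (-10)·(-14))| = 697, so the area is 697/2.
Along each edge there are gcd(|Δx|,|Δy|)+1 lattice points, so counting each shared vertex once the boundary has gcd(9,8) + gcd(17,5) + gcd(5,8) + gcd(11,18) + gcd(32,23) = 1+1+1+1+1 = 5.
Pick's theorem gives I = A − B/2 + 1 = 697/2 − 5/2 + 1 = 347.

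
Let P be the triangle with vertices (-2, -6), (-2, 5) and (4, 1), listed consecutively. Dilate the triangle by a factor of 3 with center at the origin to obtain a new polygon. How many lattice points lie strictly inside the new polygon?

277

Using the shoelace formula, 2A = |((-2)·5 − (-2)·(-6)) + ((-2)·1 − 4·5) + (4·(-6) − (-2)·1)| = 66, so the area is 33.
Along each edge there are gcd(|Δx|,|Δy|)+1 lattice points, so counting each shared vertex once the boundary has gcd(0,11) + gcd(6,4) + gcd(6,7) = 11+2+1 = 14.
Scaling by 3 multiplies the area by 3² = 9 (so the new area is 297) and multiplies the boundary lattice-point count by 3, giving 42.
By Pick's theorem, the interior count of the dilated polygon is 297 − 42/2 + 1 = 277.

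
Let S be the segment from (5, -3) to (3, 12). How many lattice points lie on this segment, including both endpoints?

The number of lattice points on a segment between lattice points is gcd(|Δx|,|Δy|) + 1 = gcd(2,15) + 1 = 1 + 1 = 2.

2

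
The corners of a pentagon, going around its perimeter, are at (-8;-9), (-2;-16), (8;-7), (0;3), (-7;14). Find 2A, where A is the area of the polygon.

472

By the shoelace formula, twice the signed area is |((-8)·(-16) − (-2)·(-9)) + ((-2)·(-7) − 8·(-16)) + (8·3 − 0·(-7)) + (0·14 − (-7)·3) + ((-7)·(-9) − (-8)·14)| = 472, so the area is 236.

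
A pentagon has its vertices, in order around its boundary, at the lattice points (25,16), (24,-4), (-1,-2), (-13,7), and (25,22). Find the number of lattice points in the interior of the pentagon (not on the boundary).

585

By the shoelace formula, twice the signed area is |(25·(-4) − 24·16) + (24·(-2) − (-1)·(-4)) + ((-1)·7 − (-13)·(-2)) + ((-13)·22 − 25·7) + (25·16 − 25·22)| = 1180, so the area is 590.
Along each edge there are gcd(|Δx|,|Δy|)+1 lattice points, so counting each shared vertex once the boundary has gcd(1,20) + gcd(25,2) + gcd(12,9) + gcd(38,15) + gcd(0,6) = 1+1+3+1+6 = 12.
Pick's theorem gives I = A − B/2 + 1 = 590 − 12/2 + 1 = 585.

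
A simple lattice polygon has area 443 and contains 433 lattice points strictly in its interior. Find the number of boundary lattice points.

Pick's theorem gives A = I + B/2 − 1, so B = 2(A − I + 1) = 2(443 − 433 + 1) = 22.

22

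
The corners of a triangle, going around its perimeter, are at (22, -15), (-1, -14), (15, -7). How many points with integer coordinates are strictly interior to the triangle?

By the shoelace formula, twice the signed area is |[22·(-14) − (-1)·(-15)] + [(-1)·(-7) − 15·(-14)] + [15·(-15) − 22·(-7)]| = 177, so the area is 88.5.
Along each edge there are gcd(|Δx|,|Δy|)+1 lattice points, so counting each shared vertex once the boundary has gcd(23,1) + gcd(16,7) + gcd(7,8) = 1+1+1 = 3.
By Pick's theorem A = I + B/2 − 1, so I = 88.5 − 3/2 + 1 = 88.

88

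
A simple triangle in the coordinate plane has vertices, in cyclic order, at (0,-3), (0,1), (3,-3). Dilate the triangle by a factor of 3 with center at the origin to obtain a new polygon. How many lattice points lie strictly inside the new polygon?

Using the shoelace formula, 2A = |(0·1 − 0·(-3)) + (0·(-3) − 3·1) + (3·(-3) − 0·(-3))| = 12, so the area is 6.
Summing gcd(|Δx|,|Δy|) over the edges gives the boundary count: gcd(0,4) + gcd(3,4) + gcd(3,0) = 4+1+3 = 8.
Scaling by 3 multiplies the area by 3² = 9 (so the new area is 54) and multiplies the boundary lattice-point count by 3, giving 24.
By Pick's theorem, the interior count of the dilated polygon is 54 − 24/2 + 1 = 43.

43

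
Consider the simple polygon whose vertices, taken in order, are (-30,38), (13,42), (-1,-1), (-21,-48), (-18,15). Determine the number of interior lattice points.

The shoelace formula gives twice the area as |[(-30)·42 − 13·38] + [13·(-1) − (-1)·42] + [(-1)·(-48) − (-21)·(-1)] + [(-21)·15 − (-18)·(-48)] + [(-18)·38 − (-30)·15]| = 3111, so the area is 1555.5.
Summing gcd(|Δx|,|Δy|) over the edges gives the boundary count: gcd(43,4) + gcd(14,43) + gcd(20,47) + gcd(3,63) + gcd(12,23) = 1+1+1+3+1 = 7.
By Pick's theorem A = I + B/2 − 1, so I = 1555.5 − 7/2 + 1 = 1553.

1553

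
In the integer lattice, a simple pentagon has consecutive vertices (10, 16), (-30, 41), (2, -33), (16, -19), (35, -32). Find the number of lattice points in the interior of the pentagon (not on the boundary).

Using the shoelace formula, 2A = |(10·41 − (-30)·16) + ((-30)·(-33) − 2·41) + (2·(-19) − 16·(-33)) + (16·(-32) − 35·(-19)) + (35·16 − 10·(-32))| = 3321, so the area is 1660.5.
Along each edge there are gcd(|Δx|,|Δy|)+1 lattice points, so counting each shared vertex once the boundary has gcd(40,25) + gcd(32,74) + gcd(14,14) + gcd(19,13) + gcd(25,48) = 5+2+14+1+1 = 23.
Pick's theorem gives I = A − B/2 + 1 = 1660.5 − 23/2 + 1 = 1650.

1650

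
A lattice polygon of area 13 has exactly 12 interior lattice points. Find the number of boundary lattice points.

4

Pick's theorem gives A = I + B/2 − 1, so B = 2(A − I + 1) = 2(13 − 12 + 1) = 4.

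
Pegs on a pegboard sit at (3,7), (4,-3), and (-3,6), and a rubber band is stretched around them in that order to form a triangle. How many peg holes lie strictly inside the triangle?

30

The shoelace formula gives twice the area as |[3·(-3) − 4·7] + [4·6 − (-3)·(-3)] + [(-3)·7 − 3·6]| = 61, so the area is 61/2.
Along each edge there are gcd(|Δx|,|Δy|)+1 lattice points, so counting each shared vertex once the boundary has gcd(1,10) + gcd(7,9) + gcd(6,1) = 1+1+1 = 3.
By Pick's theorem A = I + B/2 − 1, so I = 61/2 − 3/2 + 1 = 30.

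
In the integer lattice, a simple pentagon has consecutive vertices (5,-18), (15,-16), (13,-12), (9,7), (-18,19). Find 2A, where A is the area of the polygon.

943

By the shoelace formula, twice the signed area is |[5·(-16) − 15·(-18)] + [15·(-12) − 13·(-16)] + [13·7 − 9·(-12)] + [9·19 − (-18)·7] + [(-18)·(-18) − 5·19]| = 943, so the area is 471.5.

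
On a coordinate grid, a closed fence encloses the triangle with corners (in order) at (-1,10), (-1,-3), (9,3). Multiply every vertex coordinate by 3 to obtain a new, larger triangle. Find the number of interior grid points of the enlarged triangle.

Using the shoelace formula, 2A = |[(-1)·(-3) − (-1)·10] + [(-1)·3 − 9·(-3)] + [9·10 − (-1)·3]| = 130, so the area is 65.
Along each edge there are gcd(|Δx|,|Δy|)+1 lattice points, so counting each shared vertex once the boundary has gcd(0,13) + gcd(10,6) + gcd(10,7) = 13+2+1 = 16.
Scaling by 3 multiplies the area by 3² = 9 (so the new area is 585) and multiplies the boundary lattice-point count by 3, giving 48.
By Pick's theorem, the interior count of the dilated polygon is 585 − 48/2 + 1 = 562.

562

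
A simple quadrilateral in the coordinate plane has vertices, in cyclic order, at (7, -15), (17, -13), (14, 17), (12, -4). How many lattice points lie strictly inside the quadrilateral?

109

By the shoelace formula, twice the signed area is |[7·(-13) − 17·(-15)] + [17·17 − 14·(-13)] + [14·(-4) − 12·17] + [12·(-15) − 7·(-4)]| = 223, so the area is 223/2.
Along each edge there are gcd(|Δx|,|Δy|)+1 lattice points, so counting each shared vertex once the boundary has gcd(10,2) + gcd(3,30) + gcd(2,21) + gcd(5,11) = 2+3+1+1 = 7.
Pick's theorem gives I = A − B/2 + 1 = 223/2 − 7/2 + 1 = 109.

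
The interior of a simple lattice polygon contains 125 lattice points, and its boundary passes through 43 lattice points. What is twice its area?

By Pick's theorem, A = I + B/2 − 1 = 125 + 43/2 − 1 = 291/2.
Hence 2A = 291.

291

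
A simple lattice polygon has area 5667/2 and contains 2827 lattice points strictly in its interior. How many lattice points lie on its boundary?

Pick's theorem gives A = I + B/2 − 1, so B = 2(A − I + 1) = 2(5667/2 − 2827 + 1) = 15.

15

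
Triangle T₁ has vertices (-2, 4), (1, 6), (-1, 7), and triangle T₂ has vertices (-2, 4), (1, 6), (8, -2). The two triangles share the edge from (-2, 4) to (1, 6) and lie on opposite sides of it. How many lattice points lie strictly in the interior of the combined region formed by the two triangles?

21

The union is the simple quadrilateral with vertices (-2, 4), (-1, 7), (1, 6), (8, -2) in order.
Using the shoelace formula, 2A = |((-2)·7 − (-1)·4) + ((-1)·6 − 1·7) + (1·(-2) − 8·6) + (8·4 − (-2)·(-2))| = 45, so the area is 45/2.
The number of boundary lattice points is Σ gcd(|Δx|,|Δy|) = gcd(1,3) + gcd(2,1) + gcd(7,8) + gcd(10,6) = 1+1+1+2 = 5.
By Pick's theorem I = A − B/2 + 1 = 45/2 − 5/2 + 1 = 21.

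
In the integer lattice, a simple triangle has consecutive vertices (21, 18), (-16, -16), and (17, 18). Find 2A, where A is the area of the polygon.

By the shoelace formula, twice the signed area is |(21·(-16) − (-16)·18) + ((-16)·18 − 17·(-16)) + (17·18 − 21·18)| = 136, so the area is 68.

136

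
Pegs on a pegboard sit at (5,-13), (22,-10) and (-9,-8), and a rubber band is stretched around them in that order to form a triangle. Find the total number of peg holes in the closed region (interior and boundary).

Using the shoelace formula, 2A = |[5·(-10) − 22·(-13)] + [22·(-8) − (-9)·(-10)] + [(-9)·(-13) − 5·(-8)]| = 127, so the area is 127/2.
Along each edge there are gcd(|Δx|,|Δy|)+1 lattice points, so counting each shared vertex once the boundary has gcd(17,3) + gcd(31,2) + gcd(14,5) = 1+1+1 = 3.
Pick's theorem gives I = A − B/2 + 1 = 127/2 − 3/2 + 1 = 63, so the closed region contains I + B = 63 + 3 = 66 lattice points.

66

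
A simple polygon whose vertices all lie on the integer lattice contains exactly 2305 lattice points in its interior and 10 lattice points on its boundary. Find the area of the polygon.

Pick's theorem states A = I + B/2 − 1, so A = 2305 + 10/2 − 1 = 2309.

2309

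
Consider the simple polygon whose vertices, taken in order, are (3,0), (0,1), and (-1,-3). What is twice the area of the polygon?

13

By the shoelace formula, twice the signed area is |(3·1 − 0·0) + (0·(-3) − (-1)·1) + ((-1)·0 − 3·(-3))| = 13, so the area is 6.5.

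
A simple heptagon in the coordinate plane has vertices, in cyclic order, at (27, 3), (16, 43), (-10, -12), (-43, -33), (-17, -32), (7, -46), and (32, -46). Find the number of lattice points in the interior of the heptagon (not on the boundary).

Using the shoelace formula, 2A = |(27·43 − 16·3) + (16·(-12) − (-10)·43) + ((-10)·(-33) − (-43)·(-12)) + ((-43)·(-32) − (-17)·(-33)) + ((-17)·(-46) − 7·(-32)) + (7·(-46) − 32·(-46)) + (32·3 − 27·(-46))| = 5474, so the area is 2737.
The number of boundary lattice points is Σ gcd(|Δx|,|Δy|) = gcd(11,40) + gcd(26,55) + gcd(33,21) + gcd(26,1) + gcd(24,14) + gcd(25,0) + gcd(5,49) = 1+1+3+1+2+25+1 = 34.
By Pick's theorem A = I + B/2 − 1, so I = 2737 − 34/2 + 1 = 2721.

2721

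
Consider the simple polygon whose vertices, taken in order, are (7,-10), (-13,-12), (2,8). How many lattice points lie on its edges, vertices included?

The number of boundary lattice points is Σ gcd(|Δx|,|Δy|) = gcd(20,2) + gcd(15,20) + gcd(5,18) = 2+5+1 = 8.

8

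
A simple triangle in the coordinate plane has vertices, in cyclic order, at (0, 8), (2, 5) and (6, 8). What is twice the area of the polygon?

By the shoelace formula, twice the signed area is |(0·5 − 2·8) + (2·8 − 6·5) + (6·8 − 0·8)| = 18, so the area is 9.

18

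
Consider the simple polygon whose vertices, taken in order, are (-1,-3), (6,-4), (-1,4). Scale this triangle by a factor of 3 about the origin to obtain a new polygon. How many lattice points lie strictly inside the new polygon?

208

By the shoelace formula, twice the signed area is |[(-1)·(-4) − 6·(-3)] + [6·4 − (-1)·(-4)] + [(-1)·(-3) − (-1)·4]| = 49, so the area is 24.5.
Along each edge there are gcd(|Δx|,|Δy|)+1 lattice points, so counting each shared vertex once the boundary has gcd(7,1) + gcd(7,8) + gcd(0,7) = 1+1+7 = 9.
Scaling by 3 multiplies the area by 3² = 9 (so the new area is 220.5) and multiplies the boundary lattice-point count by 3, giving 27.
By Pick's theorem, the interior count of the dilated polygon is 220.5 − 27/2 + 1 = 208.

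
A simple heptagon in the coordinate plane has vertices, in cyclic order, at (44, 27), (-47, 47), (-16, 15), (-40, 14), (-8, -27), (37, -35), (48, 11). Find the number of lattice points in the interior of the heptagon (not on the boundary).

The shoelace formula gives twice the area as |(44·47 − (-47)·27) + ((-47)·15 − (-16)·47) + ((-16)·14 − (-40)·15) + ((-40)·(-27) − (-8)·14) + ((-8)·(-35) − 37·(-27)) + (37·11 − 48·(-35)) + (48·27 − 44·11)| = 9130, so the area is 4565.
Along each edge there are gcd(|Δx|,|Δy|)+1 lattice points, so counting each shared vertex once the boundary has gcd(91,20) + gcd(31,32) + gcd(24,1) + gcd(32,41) + gcd(45,8) + gcd(11,46) + gcd(4,16) = 1+1+1+1+1+1+4 = 10.
Pick's theorem gives I = A − B/2 + 1 = 4565 − 10/2 + 1 = 4561.

4561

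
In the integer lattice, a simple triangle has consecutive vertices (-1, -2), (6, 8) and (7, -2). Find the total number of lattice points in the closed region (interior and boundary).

46

Using the shoelace formula, 2A = |[(-1)·8 − 6·(-2)] + [6·(-2) − 7·8] + [7·(-2) − (-1)·(-2)]| = 80, so the area is 40.
The number of boundary lattice points is Σ gcd(|Δx|,|Δy|) = gcd(7,10) + gcd(1,10) + gcd(8,0) = 1+1+8 = 10.
Pick's theorem gives I = A − B/2 + 1 = 40 − 10/2 + 1 = 36, so the closed region contains I + B = 36 + 10 = 46 lattice points.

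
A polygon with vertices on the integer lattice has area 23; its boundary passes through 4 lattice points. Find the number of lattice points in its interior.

22

From Pick's theorem, I = A − B/2 + 1 = 23 − 4/2 + 1 = 22.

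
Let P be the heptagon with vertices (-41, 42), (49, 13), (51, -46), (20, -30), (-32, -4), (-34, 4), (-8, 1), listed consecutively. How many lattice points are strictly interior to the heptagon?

3844

Using the shoelace formula, 2A = |[(-41)·13 − 49·42] + [49·(-46) − 51·13] + [51·(-30) − 20·(-46)] + [20·(-4) − (-32)·(-30)] + [(-32)·4 − (-34)·(-4)] + [(-34)·1 − (-8)·4] + [(-8)·42 − (-41)·1]| = 7719, so the area is 3859.5.
The number of boundary lattice points is Σ gcd(|Δx|,|Δy|) = gcd(90,29) + gcd(2,59) + gcd(31,16) + gcd(52,26) + gcd(2,8) + gcd(26,3) + gcd(33,41) = 1+1+1+26+2+1+1 = 33.
By Pick's theorem A = I + B/2 − 1, so I = 3859.5 − 33/2 + 1 = 3844.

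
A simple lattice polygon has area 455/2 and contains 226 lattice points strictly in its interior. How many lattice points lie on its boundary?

Pick's theorem gives A = I + B/2 − 1, so B = 2(A − I + 1) = 2(455/2 − 226 + 1) = 5.

5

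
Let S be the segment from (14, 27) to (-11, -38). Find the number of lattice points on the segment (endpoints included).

6

The number of lattice points on a segment between lattice points is gcd(|Δx|,|Δy|) + 1 = gcd(25,65) + 1 = 5 + 1 = 6.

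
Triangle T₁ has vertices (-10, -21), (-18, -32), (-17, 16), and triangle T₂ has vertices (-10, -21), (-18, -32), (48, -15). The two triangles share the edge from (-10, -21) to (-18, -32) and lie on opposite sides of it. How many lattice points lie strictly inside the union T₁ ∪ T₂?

The union is the simple quadrilateral with vertices (-10, -21), (-17, 16), (-18, -32), (48, -15) in order.
By the shoelace formula, twice the signed area is |[(-10)·16 − (-17)·(-21)] + [(-17)·(-32) − (-18)·16] + [(-18)·(-15) − 48·(-32)] + [48·(-21) − (-10)·(-15)]| = 963, so the area is 481.5.
The number of boundary lattice points is Σ gcd(|Δx|,|Δy|) = gcd(7,37) + gcd(1,48) + gcd(66,17) + gcd(58,6) = 1+1+1+2 = 5.
By Pick's theorem I = A − B/2 + 1 = 481.5 − 5/2 + 1 = 480.

480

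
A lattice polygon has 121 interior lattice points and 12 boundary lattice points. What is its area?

126

Pick's theorem states A = I + B/2 − 1, so A = 121 + 12/2 − 1 = 126.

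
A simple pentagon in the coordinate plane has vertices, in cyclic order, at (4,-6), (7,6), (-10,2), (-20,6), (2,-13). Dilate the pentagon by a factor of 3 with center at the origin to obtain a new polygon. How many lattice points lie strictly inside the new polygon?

Using the shoelace formula, 2A = |(4·6 − 7·(-6)) + (7·2 − (-10)·6) + ((-10)·6 − (-20)·2) + ((-20)·(-13) − 2·6) + (2·(-6) − 4·(-13))| = 408, so the area is 204.
Along each edge there are gcd(|Δx|,|Δy|)+1 lattice points, so counting each shared vertex once the boundary has gcd(3,12) + gcd(17,4) + gcd(10,4) + gcd(22,19) + gcd(2,7) = 3+1+2+1+1 = 8.
Scaling by 3 multiplies the area by 3² = 9 (so the new area is 1836) and multiplies the boundary lattice-point count by 3, giving 24.
By Pick's theorem, the interior count of the dilated polygon is 1836 − 24/2 + 1 = 1825.

1825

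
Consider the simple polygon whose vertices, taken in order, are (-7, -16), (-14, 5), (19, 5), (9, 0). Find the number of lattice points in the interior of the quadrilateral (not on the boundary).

Using the shoelace formula, 2A = |((-7)·5 − (-14)·(-16)) + ((-14)·5 − 19·5) + (19·0 − 9·5) + (9·(-16) − (-7)·0)| = 613, so the area is 613/2.
Along each edge there are gcd(|Δx|,|Δy|)+1 lattice points, so counting each shared vertex once the boundary has gcd(7,21) + gcd(33,0) + gcd(10,5) + gcd(16,16) = 7+33+5+16 = 61.
Pick's theorem gives I = A − B/2 + 1 = 613/2 − 61/2 + 1 = 277.

277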